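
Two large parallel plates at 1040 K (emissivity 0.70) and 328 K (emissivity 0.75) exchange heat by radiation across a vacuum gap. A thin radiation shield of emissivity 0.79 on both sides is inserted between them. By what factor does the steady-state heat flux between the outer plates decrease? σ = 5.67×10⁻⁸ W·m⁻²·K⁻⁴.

Without shield: q₀ = σΔ(T⁴)/(1/ε₁+1/ε₂−1) with denominator 1.762.
With shield the two gaps are in series; the resistances add: (1/ε₁+1/ε_s−1)+(1/ε_s+1/ε₂−1) = 1.694+1.599 = 3.294.
Heat-flux ratio q₀/q = 3.294/1.762.

factor ≈ 1.87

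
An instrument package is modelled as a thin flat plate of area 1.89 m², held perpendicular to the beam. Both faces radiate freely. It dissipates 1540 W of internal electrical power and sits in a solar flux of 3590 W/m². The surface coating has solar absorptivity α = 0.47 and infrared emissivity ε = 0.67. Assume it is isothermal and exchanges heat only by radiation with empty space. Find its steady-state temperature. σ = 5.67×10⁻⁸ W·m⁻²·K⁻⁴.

T ≈ 426 K

At steady state, absorbed solar power + internal power = radiated power.
Absorbed: α·S·A_cross = 0.47·3590·1.890 = 3189 W (cross-section A).
Total input = 3189 + 1540 = 4729 W.
Radiated: εσ·A_surf·T⁴ with A_surf = 2A = 3.780 m².
T⁴ = 4729/(0.67·5.67×10⁻⁸·3.780) = 3.293×10¹⁰ K⁴.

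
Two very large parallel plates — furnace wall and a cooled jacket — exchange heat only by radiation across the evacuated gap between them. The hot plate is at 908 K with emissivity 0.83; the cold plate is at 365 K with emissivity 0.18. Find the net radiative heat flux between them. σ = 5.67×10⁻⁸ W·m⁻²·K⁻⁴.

For two infinite grey parallel plates, q = σ(T₁⁴ − T₂⁴)/(1/ε₁ + 1/ε₂ − 1).
T₁⁴ − T₂⁴ = 6.797×10¹¹ − 1.775×10¹⁰ = 6.620×10¹¹ K⁴.
1/ε₁ + 1/ε₂ − 1 = 1.205 + 5.556 − 1 = 5.760.
q = 5.67×10⁻⁸ × 6.620×10¹¹ / 5.760.

q ≈ 6520 W/m²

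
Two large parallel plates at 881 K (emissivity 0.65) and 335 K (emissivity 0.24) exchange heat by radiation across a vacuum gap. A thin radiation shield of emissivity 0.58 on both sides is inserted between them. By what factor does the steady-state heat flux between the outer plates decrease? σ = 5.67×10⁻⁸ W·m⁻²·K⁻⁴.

factor ≈ 1.52

Without shield: q₀ = σΔ(T⁴)/(1/ε₁+1/ε₂−1) with denominator 4.705.
With shield the two gaps are in series; the resistances add: (1/ε₁+1/ε_s−1)+(1/ε_s+1/ε₂−1) = 2.263+4.891 = 7.153.
Heat-flux ratio q₀/q = 7.153/4.705.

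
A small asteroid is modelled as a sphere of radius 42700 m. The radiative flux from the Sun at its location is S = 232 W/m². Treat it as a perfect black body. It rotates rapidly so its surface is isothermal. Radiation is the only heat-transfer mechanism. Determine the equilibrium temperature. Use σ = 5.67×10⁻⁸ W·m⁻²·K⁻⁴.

At equilibrium, absorbed power = emitted power.
Absorbing cross-section = πr² = 5.728×10⁹ m²; emitting surface = 4πr² = 2.291×10¹⁰ m² (ratio 4).
S·A_cross = εσ·A_surf·T⁴  ⇒  T⁴ = S/(4σ).
T⁴ = 1.00·232/(4·5.67×10⁻⁸) = 1.023×10⁹ K⁴.
T = (1.023×10⁹)^(1/4).

T ≈ 179 K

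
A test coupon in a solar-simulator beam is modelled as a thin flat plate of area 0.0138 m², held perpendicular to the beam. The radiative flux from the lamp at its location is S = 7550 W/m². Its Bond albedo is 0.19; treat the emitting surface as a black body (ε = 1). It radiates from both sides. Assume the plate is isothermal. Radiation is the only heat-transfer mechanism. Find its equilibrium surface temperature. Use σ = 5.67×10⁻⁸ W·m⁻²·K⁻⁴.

T ≈ 482 K

At equilibrium, absorbed power = emitted power.
Absorbing cross-section = A = 0.01380 m²; emitting surface = 2A = 0.02760 m² (ratio 2).
(1−a)S·A_cross = εσ·A_surf·T⁴  ⇒  T⁴ = (1−a)S/(2σ).
T⁴ = 0.810·7550/(2·5.67×10⁻⁸) = 5.393×10¹⁰ K⁴.
T = (5.393×10¹⁰)^(1/4).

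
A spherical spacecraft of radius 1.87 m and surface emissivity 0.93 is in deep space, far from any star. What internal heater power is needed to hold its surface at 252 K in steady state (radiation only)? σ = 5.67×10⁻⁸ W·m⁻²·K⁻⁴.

P ≈ 9340 W

P = εσ·4πr²·T⁴.
4πr² = 43.94 m²; T⁴ = 4.033×10⁹ K⁴.
P = 0.93·5.67×10⁻⁸·43.94·4.033×10⁹.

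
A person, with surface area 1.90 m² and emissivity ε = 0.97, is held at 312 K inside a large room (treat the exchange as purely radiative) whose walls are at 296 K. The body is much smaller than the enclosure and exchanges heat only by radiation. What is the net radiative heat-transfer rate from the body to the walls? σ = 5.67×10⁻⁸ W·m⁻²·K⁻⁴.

P_net ≈ 188 W

For a small grey body in a large enclosure: P_net = εσA(T_body⁴ − T_wall⁴).
A = 1.90 m²; T_body⁴ − T_wall⁴ = 9.476×10⁹ − 7.677×10⁹ = 1.799×10⁹ K⁴.
|P_net| = 0.97·5.67×10⁻⁸·1.900·1.799×10⁹.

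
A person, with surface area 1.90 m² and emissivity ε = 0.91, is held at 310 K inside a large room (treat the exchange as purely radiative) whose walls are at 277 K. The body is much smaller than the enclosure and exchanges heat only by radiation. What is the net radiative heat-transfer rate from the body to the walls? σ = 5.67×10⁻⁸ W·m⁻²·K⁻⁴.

P_net ≈ 328 W

For a small grey body in a large enclosure: P_net = εσA(T_body⁴ − T_wall⁴).
A = 1.90 m²; T_body⁴ − T_wall⁴ = 9.235×10⁹ − 5.887×10⁹ = 3.348×10⁹ K⁴.
|P_net| = 0.91·5.67×10⁻⁸·1.900·3.348×10⁹.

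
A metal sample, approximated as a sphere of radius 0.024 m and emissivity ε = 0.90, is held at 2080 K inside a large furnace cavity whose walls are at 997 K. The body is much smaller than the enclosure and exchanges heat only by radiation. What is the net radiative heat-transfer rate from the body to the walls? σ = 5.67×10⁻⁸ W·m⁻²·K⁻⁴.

P_net ≈ 6550 W

For a small grey body in a large enclosure: P_net = εσA(T_body⁴ − T_wall⁴).
A = 4πr² = 0.007238 m²; T_body⁴ − T_wall⁴ = 1.872×10¹³ − 9.881×10¹¹ = 1.773×10¹³ K⁴.
|P_net| = 0.90·5.67×10⁻⁸·0.007238·1.773×10¹³.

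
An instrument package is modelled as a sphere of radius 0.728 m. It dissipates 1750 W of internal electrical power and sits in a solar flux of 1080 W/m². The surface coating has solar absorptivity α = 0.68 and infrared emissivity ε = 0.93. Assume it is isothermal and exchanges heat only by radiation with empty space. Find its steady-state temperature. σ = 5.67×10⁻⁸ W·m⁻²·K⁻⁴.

At steady state, absorbed solar power + internal power = radiated power.
Absorbed: α·S·A_cross = 0.68·1080·1.665 = 1223 W (cross-section πr²).
Total input = 1223 + 1750 = 2973 W.
Radiated: εσ·A_surf·T⁴ with A_surf = 4πr² = 6.660 m².
T⁴ = 2973/(0.93·5.67×10⁻⁸·6.660) = 8.465×10⁹ K⁴.

T ≈ 303 K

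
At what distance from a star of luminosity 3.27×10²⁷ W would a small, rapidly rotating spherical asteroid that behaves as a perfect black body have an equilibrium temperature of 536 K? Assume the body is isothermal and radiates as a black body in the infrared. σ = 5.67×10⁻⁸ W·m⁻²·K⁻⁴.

d ≈ 1.18×10¹¹ m

For an isothermal black-emitting sphere, (1−a)S·πr² = σ·4πr²·T⁴ ⇒ S = 4σT⁴/(1−a).
S = 4·5.67×10⁻⁸·(536)⁴/1.00 = 18720 W/m².
Flux falls as S = L/(4πd²), so d = √(L/(4πS)) = √(3.27×10²⁷/(4π·18720)).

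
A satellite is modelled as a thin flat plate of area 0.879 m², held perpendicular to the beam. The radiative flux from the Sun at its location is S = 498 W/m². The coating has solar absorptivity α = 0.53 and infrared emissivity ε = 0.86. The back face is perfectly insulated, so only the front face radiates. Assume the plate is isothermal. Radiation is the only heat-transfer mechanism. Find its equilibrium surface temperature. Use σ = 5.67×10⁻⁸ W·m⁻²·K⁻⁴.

At equilibrium, absorbed power = emitted power.
Absorbing cross-section = A = 0.8790 m²; emitting surface = A = 0.8790 m² (ratio 1).
αS·A_cross = εσ·A_surf·T⁴  ⇒  T⁴ = αS/(ε·1σ).
T⁴ = 0.530·498/(0.86·1·5.67×10⁻⁸) = 5.413×10⁹ K⁴.
T = (5.413×10⁹)^(1/4).

T ≈ 271 K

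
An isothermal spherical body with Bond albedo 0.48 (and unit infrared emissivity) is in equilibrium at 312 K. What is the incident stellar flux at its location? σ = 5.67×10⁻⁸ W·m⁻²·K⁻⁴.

(1−a)S·πr² = σ·4πr²·T⁴ ⇒ S = 4σT⁴/(1−a).
S = 4·5.67×10⁻⁸·9.476×10⁹/0.520.

S ≈ 4130 W/m²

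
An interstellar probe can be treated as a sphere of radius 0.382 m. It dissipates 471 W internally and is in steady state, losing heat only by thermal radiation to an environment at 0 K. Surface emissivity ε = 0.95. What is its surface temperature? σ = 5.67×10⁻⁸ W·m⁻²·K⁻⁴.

Steady state: internal power = radiated power, P = εσA T⁴.
Radiating area A = 4πr² = 1.834 m².
T⁴ = P/(εσA) = 471/(0.95·5.67×10⁻⁸·1.834) = 4.768×10⁹ K⁴.
T = (4.768×10⁹)^(1/4).

T ≈ 263 K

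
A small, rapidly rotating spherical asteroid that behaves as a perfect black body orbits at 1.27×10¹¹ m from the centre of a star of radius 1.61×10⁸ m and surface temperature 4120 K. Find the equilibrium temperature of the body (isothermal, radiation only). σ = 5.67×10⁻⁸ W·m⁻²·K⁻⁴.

T ≈ 104 K

The star's surface emits σT_*⁴; at distance d the flux is S = σT_*⁴(R_*/d)².
S = 5.67×10⁻⁸·(4120)⁴·(1.61×10⁸/1.27×10¹¹)² = 26.26 W/m².
For an isothermal sphere T⁴ = (1−a)S/(4σ) = 1.158×10⁸ K⁴.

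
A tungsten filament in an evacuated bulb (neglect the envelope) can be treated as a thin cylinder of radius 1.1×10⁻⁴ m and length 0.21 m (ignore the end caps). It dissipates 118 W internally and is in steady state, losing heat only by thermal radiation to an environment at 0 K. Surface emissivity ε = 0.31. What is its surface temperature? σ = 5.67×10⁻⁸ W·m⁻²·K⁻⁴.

T ≈ 2610 K

Steady state: internal power = radiated power, P = εσA T⁴.
Radiating area A = 2πrL = 1.451×10⁻⁴ m².
T⁴ = P/(εσA) = 118/(0.31·5.67×10⁻⁸·1.451×10⁻⁴) = 4.625×10¹³ K⁴.
T = (4.625×10¹³)^(1/4).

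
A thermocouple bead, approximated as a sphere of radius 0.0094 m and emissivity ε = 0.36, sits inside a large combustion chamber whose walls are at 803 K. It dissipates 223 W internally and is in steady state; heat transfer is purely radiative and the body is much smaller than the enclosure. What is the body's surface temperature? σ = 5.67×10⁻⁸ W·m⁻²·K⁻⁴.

T ≈ 1790 K

For a small grey body in a large enclosure, net radiated power = εσA(T⁴ − T_w⁴).
Steady state: P = εσA(T⁴ − T_w⁴) with A = 4πr² = 0.001110 m².
T⁴ = P/(εσA) + T_w⁴ = 223/(0.36·5.67×10⁻⁸·0.001110) + (803)⁴
    = 9.839×10¹² + 4.158×10¹¹ = 1.025×10¹³ K⁴.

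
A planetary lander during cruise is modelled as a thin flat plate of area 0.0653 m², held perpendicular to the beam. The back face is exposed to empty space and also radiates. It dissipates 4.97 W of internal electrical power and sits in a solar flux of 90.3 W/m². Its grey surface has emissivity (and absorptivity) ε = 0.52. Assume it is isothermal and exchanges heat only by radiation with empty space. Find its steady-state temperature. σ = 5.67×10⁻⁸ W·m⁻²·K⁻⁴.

T ≈ 214 K

At steady state, absorbed solar power + internal power = radiated power.
Absorbed: α·S·A_cross = 0.52·90.3·0.06530 = 3.066 W (cross-section A).
Total input = 3.066 + 4.97 = 8.036 W.
Radiated: εσ·A_surf·T⁴ with A_surf = 2A = 0.1306 m².
T⁴ = 8.036/(0.52·5.67×10⁻⁸·0.1306) = 2.087×10⁹ K⁴.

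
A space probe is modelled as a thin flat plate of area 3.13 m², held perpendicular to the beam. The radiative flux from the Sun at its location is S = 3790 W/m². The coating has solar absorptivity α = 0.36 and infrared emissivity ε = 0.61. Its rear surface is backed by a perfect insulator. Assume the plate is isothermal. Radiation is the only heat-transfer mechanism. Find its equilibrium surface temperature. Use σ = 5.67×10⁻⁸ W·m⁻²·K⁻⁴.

At equilibrium, absorbed power = emitted power.
Absorbing cross-section = A = 3.130 m²; emitting surface = A = 3.130 m² (ratio 1).
αS·A_cross = εσ·A_surf·T⁴  ⇒  T⁴ = αS/(ε·1σ).
T⁴ = 0.360·3790/(0.61·1·5.67×10⁻⁸) = 3.945×10¹⁰ K⁴.
T = (3.945×10¹⁰)^(1/4).

T ≈ 446 K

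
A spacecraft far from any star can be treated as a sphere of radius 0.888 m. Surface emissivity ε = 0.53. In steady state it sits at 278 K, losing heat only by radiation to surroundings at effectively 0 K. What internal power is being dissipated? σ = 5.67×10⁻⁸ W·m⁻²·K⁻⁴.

Steady state: P = εσA T⁴.
A = 4πr² = 9.909 m²; T⁴ = (278)⁴ = 5.973×10⁹ K⁴.
P = 0.53 × 5.67×10⁻⁸ × 9.909 × 5.973×10⁹.

P ≈ 1780 W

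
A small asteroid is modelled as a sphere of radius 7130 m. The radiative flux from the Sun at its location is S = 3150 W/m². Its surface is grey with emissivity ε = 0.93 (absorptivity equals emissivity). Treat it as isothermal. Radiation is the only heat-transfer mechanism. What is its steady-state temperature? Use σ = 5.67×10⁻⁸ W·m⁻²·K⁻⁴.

At equilibrium, absorbed power = emitted power.
Absorbing cross-section = πr² = 1.597×10⁸ m²; emitting surface = 4πr² = 6.388×10⁸ m² (ratio 4).
εS·A_cross = εσ·A_surf·T⁴  ⇒  T⁴ = S/(4σ)   (ε cancels).
T⁴ = 3150/(4·5.67×10⁻⁸) = 1.389×10¹⁰ K⁴.
T = (1.389×10¹⁰)^(1/4).

T ≈ 343 K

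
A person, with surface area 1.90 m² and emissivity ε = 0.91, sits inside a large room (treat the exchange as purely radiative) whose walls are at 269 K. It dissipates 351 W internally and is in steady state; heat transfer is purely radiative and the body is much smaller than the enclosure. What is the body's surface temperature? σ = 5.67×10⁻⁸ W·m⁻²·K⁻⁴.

For a small grey body in a large enclosure, net radiated power = εσA(T⁴ − T_w⁴).
Steady state: P = εσA(T⁴ − T_w⁴) with A = 1.90 m².
T⁴ = P/(εσA) + T_w⁴ = 351/(0.91·5.67×10⁻⁸·1.900) + (269)⁴
    = 3.580×10⁹ + 5.236×10⁹ = 8.816×10⁹ K⁴.

T ≈ 306 K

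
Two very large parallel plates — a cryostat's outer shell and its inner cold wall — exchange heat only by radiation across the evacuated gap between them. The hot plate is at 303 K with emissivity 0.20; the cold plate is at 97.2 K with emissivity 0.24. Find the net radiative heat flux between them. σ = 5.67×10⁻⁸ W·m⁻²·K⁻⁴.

q ≈ 57.9 W/m²

For two infinite grey parallel plates, q = σ(T₁⁴ − T₂⁴)/(1/ε₁ + 1/ε₂ − 1).
T₁⁴ − T₂⁴ = 8.429×10⁹ − 8.926×10⁷ = 8.340×10⁹ K⁴.
1/ε₁ + 1/ε₂ − 1 = 5.000 + 4.167 − 1 = 8.167.
q = 5.67×10⁻⁸ × 8.340×10⁹ / 8.167.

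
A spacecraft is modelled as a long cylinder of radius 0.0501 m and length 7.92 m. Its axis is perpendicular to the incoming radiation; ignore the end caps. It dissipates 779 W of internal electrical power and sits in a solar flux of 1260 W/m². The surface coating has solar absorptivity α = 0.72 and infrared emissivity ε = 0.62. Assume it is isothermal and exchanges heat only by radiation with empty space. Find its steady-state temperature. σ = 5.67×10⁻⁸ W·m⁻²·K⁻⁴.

T ≈ 362 K

At steady state, absorbed solar power + internal power = radiated power.
Absorbed: α·S·A_cross = 0.72·1260·0.7936 = 719.9 W (cross-section 2rL).
Total input = 719.9 + 779 = 1499 W.
Radiated: εσ·A_surf·T⁴ with A_surf = 2πrL = 2.493 m².
T⁴ = 1499/(0.62·5.67×10⁻⁸·2.493) = 1.710×10¹⁰ K⁴.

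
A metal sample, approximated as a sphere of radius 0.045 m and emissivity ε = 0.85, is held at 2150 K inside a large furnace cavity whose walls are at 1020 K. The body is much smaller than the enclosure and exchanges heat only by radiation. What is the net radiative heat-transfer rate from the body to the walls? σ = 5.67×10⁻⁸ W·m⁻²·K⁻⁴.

For a small grey body in a large enclosure: P_net = εσA(T_body⁴ − T_wall⁴).
A = 4πr² = 0.02545 m²; T_body⁴ − T_wall⁴ = 2.137×10¹³ − 1.082×10¹² = 2.029×10¹³ K⁴.
|P_net| = 0.85·5.67×10⁻⁸·0.02545·2.029×10¹³.

P_net ≈ 24900 W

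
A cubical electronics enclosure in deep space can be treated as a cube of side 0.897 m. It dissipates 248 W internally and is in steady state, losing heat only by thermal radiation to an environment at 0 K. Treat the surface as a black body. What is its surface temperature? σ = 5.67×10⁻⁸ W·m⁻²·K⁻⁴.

T ≈ 173 K

Steady state: internal power = radiated power, P = εσA T⁴.
Radiating area A = 6L² = 4.828 m².
T⁴ = P/(εσA) = 248/(1.0·5.67×10⁻⁸·4.828) = 9.060×10⁸ K⁴.
T = (9.060×10⁸)^(1/4).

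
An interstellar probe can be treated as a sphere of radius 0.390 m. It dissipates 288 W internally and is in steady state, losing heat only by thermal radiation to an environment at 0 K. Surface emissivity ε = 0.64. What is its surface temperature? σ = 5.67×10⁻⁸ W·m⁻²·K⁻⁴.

T ≈ 254 K

Steady state: internal power = radiated power, P = εσA T⁴.
Radiating area A = 4πr² = 1.911 m².
T⁴ = P/(εσA) = 288/(0.64·5.67×10⁻⁸·1.911) = 4.152×10⁹ K⁴.
T = (4.152×10⁹)^(1/4).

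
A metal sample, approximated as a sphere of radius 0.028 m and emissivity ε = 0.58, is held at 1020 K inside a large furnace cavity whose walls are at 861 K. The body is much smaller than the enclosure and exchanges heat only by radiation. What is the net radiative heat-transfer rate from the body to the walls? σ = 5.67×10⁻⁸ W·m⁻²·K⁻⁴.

P_net ≈ 173 W

For a small grey body in a large enclosure: P_net = εσA(T_body⁴ − T_wall⁴).
A = 4πr² = 0.009852 m²; T_body⁴ − T_wall⁴ = 1.082×10¹² − 5.496×10¹¹ = 5.329×10¹¹ K⁴.
|P_net| = 0.58·5.67×10⁻⁸·0.009852·5.329×10¹¹.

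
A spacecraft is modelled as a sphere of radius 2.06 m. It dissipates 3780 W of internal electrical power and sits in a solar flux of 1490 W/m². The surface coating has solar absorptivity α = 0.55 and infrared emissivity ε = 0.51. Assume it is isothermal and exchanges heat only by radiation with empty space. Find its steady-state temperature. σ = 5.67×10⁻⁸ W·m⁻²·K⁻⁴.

T ≈ 312 K

At steady state, absorbed solar power + internal power = radiated power.
Absorbed: α·S·A_cross = 0.55·1490·13.33 = 10930 W (cross-section πr²).
Total input = 10930 + 3780 = 14710 W.
Radiated: εσ·A_surf·T⁴ with A_surf = 4πr² = 53.33 m².
T⁴ = 14710/(0.51·5.67×10⁻⁸·53.33) = 9.536×10⁹ K⁴.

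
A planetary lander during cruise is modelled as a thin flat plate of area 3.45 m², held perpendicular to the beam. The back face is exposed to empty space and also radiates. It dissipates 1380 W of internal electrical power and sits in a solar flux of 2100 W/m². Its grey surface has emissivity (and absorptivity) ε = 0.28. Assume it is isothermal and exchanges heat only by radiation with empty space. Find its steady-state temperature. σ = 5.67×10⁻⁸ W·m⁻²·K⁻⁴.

At steady state, absorbed solar power + internal power = radiated power.
Absorbed: α·S·A_cross = 0.28·2100·3.450 = 2029 W (cross-section A).
Total input = 2029 + 1380 = 3409 W.
Radiated: εσ·A_surf·T⁴ with A_surf = 2A = 6.900 m².
T⁴ = 3409/(0.28·5.67×10⁻⁸·6.900) = 3.112×10¹⁰ K⁴.

T ≈ 420 K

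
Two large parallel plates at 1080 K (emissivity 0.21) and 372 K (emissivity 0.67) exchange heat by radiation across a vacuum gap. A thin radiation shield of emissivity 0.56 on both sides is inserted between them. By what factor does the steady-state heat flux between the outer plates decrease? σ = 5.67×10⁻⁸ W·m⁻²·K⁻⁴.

Without shield: q₀ = σΔ(T⁴)/(1/ε₁+1/ε₂−1) with denominator 5.254.
With shield the two gaps are in series; the resistances add: (1/ε₁+1/ε_s−1)+(1/ε_s+1/ε₂−1) = 5.548+2.278 = 7.826.
Heat-flux ratio q₀/q = 7.826/5.254.

factor ≈ 1.49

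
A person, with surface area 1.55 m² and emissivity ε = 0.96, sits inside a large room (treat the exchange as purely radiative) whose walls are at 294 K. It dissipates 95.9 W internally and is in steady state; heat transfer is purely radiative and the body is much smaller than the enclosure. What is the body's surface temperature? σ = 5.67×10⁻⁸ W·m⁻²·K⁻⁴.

T ≈ 305 K

For a small grey body in a large enclosure, net radiated power = εσA(T⁴ − T_w⁴).
Steady state: P = εσA(T⁴ − T_w⁴) with A = 1.55 m².
T⁴ = P/(εσA) + T_w⁴ = 95.9/(0.96·5.67×10⁻⁸·1.550) + (294)⁴
    = 1.137×10⁹ + 7.471×10⁹ = 8.608×10⁹ K⁴.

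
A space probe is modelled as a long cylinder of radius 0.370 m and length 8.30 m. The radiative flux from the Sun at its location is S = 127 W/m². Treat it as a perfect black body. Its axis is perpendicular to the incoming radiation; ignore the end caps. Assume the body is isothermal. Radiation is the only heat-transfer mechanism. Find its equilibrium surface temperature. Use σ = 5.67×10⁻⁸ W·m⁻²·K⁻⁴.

At equilibrium, absorbed power = emitted power.
Absorbing cross-section = 2rL = 6.142 m²; emitting surface = 2πrL = 19.30 m² (ratio π).
S·A_cross = εσ·A_surf·T⁴  ⇒  T⁴ = S/(πσ).
T⁴ = 1.00·127/(π·5.67×10⁻⁸) = 7.130×10⁸ K⁴.
T = (7.130×10⁸)^(1/4).

T ≈ 163 K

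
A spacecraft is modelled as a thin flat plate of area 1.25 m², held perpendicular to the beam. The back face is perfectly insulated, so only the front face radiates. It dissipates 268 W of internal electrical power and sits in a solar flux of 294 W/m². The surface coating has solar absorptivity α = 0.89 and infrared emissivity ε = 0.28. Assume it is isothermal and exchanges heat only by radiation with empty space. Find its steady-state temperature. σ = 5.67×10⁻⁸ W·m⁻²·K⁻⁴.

At steady state, absorbed solar power + internal power = radiated power.
Absorbed: α·S·A_cross = 0.89·294·1.250 = 327.1 W (cross-section A).
Total input = 327.1 + 268 = 595.1 W.
Radiated: εσ·A_surf·T⁴ with A_surf = A = 1.250 m².
T⁴ = 595.1/(0.28·5.67×10⁻⁸·1.250) = 2.999×10¹⁰ K⁴.

T ≈ 416 K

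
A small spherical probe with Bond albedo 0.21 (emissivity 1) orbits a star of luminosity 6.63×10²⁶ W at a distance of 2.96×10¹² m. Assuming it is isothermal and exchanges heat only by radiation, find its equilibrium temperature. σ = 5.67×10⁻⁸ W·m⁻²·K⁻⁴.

First find the stellar flux at distance d: S = L/(4πd²) = 6.63×10²⁶/(4π·(2.96×10¹²)²) = 6.022 W/m².
For an isothermal sphere, absorbed (1−a)S·πr² = emitted σ·4πr²·T⁴, so T⁴ = (1−a)S/(4σ).
T⁴ = 0.790·6.022/(4·5.67×10⁻⁸) = 2.098×10⁷ K⁴.

T ≈ 67.7 K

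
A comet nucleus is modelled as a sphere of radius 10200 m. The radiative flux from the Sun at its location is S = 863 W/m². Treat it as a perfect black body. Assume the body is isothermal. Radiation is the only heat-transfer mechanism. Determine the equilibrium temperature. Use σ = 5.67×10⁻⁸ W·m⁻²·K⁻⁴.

T ≈ 248 K

At equilibrium, absorbed power = emitted power.
Absorbing cross-section = πr² = 3.269×10⁸ m²; emitting surface = 4πr² = 1.307×10⁹ m² (ratio 4).
S·A_cross = εσ·A_surf·T⁴  ⇒  T⁴ = S/(4σ).
T⁴ = 1.00·863/(4·5.67×10⁻⁸) = 3.805×10⁹ K⁴.
T = (3.805×10⁹)^(1/4).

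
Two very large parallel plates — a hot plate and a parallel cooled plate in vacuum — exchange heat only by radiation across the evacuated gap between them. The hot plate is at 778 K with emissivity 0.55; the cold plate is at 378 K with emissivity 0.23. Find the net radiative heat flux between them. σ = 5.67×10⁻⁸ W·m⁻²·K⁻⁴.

For two infinite grey parallel plates, q = σ(T₁⁴ − T₂⁴)/(1/ε₁ + 1/ε₂ − 1).
T₁⁴ − T₂⁴ = 3.664×10¹¹ − 2.042×10¹⁰ = 3.460×10¹¹ K⁴.
1/ε₁ + 1/ε₂ − 1 = 1.818 + 4.348 − 1 = 5.166.
q = 5.67×10⁻⁸ × 3.460×10¹¹ / 5.166.

q ≈ 3800 W/m²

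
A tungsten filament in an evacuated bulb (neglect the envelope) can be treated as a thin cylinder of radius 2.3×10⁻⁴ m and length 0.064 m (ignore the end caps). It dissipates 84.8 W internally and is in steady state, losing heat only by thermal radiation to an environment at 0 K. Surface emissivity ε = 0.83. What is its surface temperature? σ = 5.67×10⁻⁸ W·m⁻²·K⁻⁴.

Steady state: internal power = radiated power, P = εσA T⁴.
Radiating area A = 2πrL = 9.249×10⁻⁵ m².
T⁴ = P/(εσA) = 84.8/(0.83·5.67×10⁻⁸·9.249×10⁻⁵) = 1.948×10¹³ K⁴.
T = (1.948×10¹³)^(1/4).

T ≈ 2100 K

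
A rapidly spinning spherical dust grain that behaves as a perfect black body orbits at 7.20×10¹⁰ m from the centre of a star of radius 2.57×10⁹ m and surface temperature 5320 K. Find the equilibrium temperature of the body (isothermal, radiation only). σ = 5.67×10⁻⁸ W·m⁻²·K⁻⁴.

The star's surface emits σT_*⁴; at distance d the flux is S = σT_*⁴(R_*/d)².
S = 5.67×10⁻⁸·(5320)⁴·(2.57×10⁹/7.20×10¹⁰)² = 57870 W/m².
For an isothermal sphere T⁴ = (1−a)S/(4σ) = 2.551×10¹¹ K⁴.

T ≈ 711 K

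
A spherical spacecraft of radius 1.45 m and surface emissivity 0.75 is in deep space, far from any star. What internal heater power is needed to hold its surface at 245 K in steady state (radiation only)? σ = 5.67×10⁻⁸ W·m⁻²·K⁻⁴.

P ≈ 4050 W

P = εσ·4πr²·T⁴.
4πr² = 26.42 m²; T⁴ = 3.603×10⁹ K⁴.
P = 0.75·5.67×10⁻⁸·26.42·3.603×10⁹.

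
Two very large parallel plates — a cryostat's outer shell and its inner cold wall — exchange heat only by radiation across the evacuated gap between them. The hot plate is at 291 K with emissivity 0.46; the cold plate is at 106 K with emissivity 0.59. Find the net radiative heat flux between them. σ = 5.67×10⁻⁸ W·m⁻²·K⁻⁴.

For two infinite grey parallel plates, q = σ(T₁⁴ − T₂⁴)/(1/ε₁ + 1/ε₂ − 1).
T₁⁴ − T₂⁴ = 7.171×10⁹ − 1.262×10⁸ = 7.045×10⁹ K⁴.
1/ε₁ + 1/ε₂ − 1 = 2.174 + 1.695 − 1 = 2.869.
q = 5.67×10⁻⁸ × 7.045×10⁹ / 2.869.

q ≈ 139 W/m²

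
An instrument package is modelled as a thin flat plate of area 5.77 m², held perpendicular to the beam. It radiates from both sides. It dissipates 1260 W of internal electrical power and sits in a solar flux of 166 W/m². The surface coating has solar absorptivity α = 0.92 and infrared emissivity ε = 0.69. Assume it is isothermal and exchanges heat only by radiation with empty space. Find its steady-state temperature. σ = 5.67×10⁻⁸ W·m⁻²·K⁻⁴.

T ≈ 262 K

At steady state, absorbed solar power + internal power = radiated power.
Absorbed: α·S·A_cross = 0.92·166·5.770 = 881.2 W (cross-section A).
Total input = 881.2 + 1260 = 2141 W.
Radiated: εσ·A_surf·T⁴ with A_surf = 2A = 11.54 m².
T⁴ = 2141/(0.69·5.67×10⁻⁸·11.54) = 4.743×10⁹ K⁴.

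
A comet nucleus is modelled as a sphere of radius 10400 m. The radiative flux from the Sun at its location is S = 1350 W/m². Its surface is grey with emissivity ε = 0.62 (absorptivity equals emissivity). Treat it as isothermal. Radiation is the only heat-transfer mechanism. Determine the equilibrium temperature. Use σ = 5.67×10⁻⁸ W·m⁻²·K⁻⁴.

T ≈ 278 K

At equilibrium, absorbed power = emitted power.
Absorbing cross-section = πr² = 3.398×10⁸ m²; emitting surface = 4πr² = 1.359×10⁹ m² (ratio 4).
εS·A_cross = εσ·A_surf·T⁴  ⇒  T⁴ = S/(4σ)   (ε cancels).
T⁴ = 1350/(4·5.67×10⁻⁸) = 5.952×10⁹ K⁴.
T = (5.952×10⁹)^(1/4).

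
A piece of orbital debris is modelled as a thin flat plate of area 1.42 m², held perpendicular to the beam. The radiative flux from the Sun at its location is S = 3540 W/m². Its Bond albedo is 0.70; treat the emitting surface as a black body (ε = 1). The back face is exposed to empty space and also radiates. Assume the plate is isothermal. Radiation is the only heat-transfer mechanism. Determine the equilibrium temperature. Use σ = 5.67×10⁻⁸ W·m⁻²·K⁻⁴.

At equilibrium, absorbed power = emitted power.
Absorbing cross-section = A = 1.420 m²; emitting surface = 2A = 2.840 m² (ratio 2).
(1−a)S·A_cross = εσ·A_surf·T⁴  ⇒  T⁴ = (1−a)S/(2σ).
T⁴ = 0.300·3540/(2·5.67×10⁻⁸) = 9.365×10⁹ K⁴.
T = (9.365×10⁹)^(1/4).

T ≈ 311 K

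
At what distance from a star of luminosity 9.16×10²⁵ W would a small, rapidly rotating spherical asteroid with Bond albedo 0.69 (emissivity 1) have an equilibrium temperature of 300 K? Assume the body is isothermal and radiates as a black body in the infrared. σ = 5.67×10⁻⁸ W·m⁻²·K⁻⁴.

For an isothermal black-emitting sphere, (1−a)S·πr² = σ·4πr²·T⁴ ⇒ S = 4σT⁴/(1−a).
S = 4·5.67×10⁻⁸·(300)⁴/0.310 = 5926 W/m².
Flux falls as S = L/(4πd²), so d = √(L/(4πS)) = √(9.16×10²⁵/(4π·5926)).

d ≈ 3.51×10¹⁰ m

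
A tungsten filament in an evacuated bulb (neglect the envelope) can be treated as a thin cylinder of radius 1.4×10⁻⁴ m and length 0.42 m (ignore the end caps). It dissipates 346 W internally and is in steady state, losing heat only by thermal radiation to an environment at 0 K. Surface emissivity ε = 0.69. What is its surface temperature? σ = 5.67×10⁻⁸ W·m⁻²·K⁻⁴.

Steady state: internal power = radiated power, P = εσA T⁴.
Radiating area A = 2πrL = 3.695×10⁻⁴ m².
T⁴ = P/(εσA) = 346/(0.69·5.67×10⁻⁸·3.695×10⁻⁴) = 2.394×10¹³ K⁴.
T = (2.394×10¹³)^(1/4).

T ≈ 2210 K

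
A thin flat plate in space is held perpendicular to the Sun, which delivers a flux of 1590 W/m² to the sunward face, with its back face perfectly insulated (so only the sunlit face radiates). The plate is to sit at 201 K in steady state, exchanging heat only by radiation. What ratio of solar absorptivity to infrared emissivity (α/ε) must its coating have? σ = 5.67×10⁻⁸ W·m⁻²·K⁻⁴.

α/ε ≈ 0.0582

Balance: αS·A = εσ·1A·T⁴ ⇒ α/ε = σT⁴/S.
α/ε = 5.67×10⁻⁸·(201)⁴/1590 = 5.67×10⁻⁸·1.632×10⁹/1590.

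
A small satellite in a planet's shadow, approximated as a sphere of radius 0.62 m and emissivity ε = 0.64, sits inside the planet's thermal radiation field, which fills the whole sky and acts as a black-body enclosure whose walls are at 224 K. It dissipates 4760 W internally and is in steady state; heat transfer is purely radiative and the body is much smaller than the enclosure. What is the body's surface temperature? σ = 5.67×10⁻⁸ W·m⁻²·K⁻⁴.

For a small grey body in a large enclosure, net radiated power = εσA(T⁴ − T_w⁴).
Steady state: P = εσA(T⁴ − T_w⁴) with A = 4πr² = 4.831 m².
T⁴ = P/(εσA) + T_w⁴ = 4760/(0.64·5.67×10⁻⁸·4.831) + (224)⁴
    = 2.716×10¹⁰ + 2.518×10⁹ = 2.967×10¹⁰ K⁴.

T ≈ 415 K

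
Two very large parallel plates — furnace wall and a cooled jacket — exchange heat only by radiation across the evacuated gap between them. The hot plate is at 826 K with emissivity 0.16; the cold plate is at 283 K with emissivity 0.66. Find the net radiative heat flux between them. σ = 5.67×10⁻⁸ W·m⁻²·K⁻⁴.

For two infinite grey parallel plates, q = σ(T₁⁴ − T₂⁴)/(1/ε₁ + 1/ε₂ − 1).
T₁⁴ − T₂⁴ = 4.655×10¹¹ − 6.414×10⁹ = 4.591×10¹¹ K⁴.
1/ε₁ + 1/ε₂ − 1 = 6.250 + 1.515 − 1 = 6.765.
q = 5.67×10⁻⁸ × 4.591×10¹¹ / 6.765.

q ≈ 3850 W/m²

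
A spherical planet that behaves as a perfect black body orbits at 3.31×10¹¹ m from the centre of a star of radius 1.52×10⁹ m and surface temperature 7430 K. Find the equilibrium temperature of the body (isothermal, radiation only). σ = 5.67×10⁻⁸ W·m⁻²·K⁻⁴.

T ≈ 356 K

The star's surface emits σT_*⁴; at distance d the flux is S = σT_*⁴(R_*/d)².
S = 5.67×10⁻⁸·(7430)⁴·(1.52×10⁹/3.31×10¹¹)² = 3644 W/m².
For an isothermal sphere T⁴ = (1−a)S/(4σ) = 1.607×10¹⁰ K⁴.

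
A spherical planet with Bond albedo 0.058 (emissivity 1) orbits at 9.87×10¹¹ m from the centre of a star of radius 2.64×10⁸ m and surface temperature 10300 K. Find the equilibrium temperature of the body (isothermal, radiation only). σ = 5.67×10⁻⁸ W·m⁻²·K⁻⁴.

T ≈ 117 K

The star's surface emits σT_*⁴; at distance d the flux is S = σT_*⁴(R_*/d)².
S = 5.67×10⁻⁸·(10300)⁴·(2.64×10⁸/9.87×10¹¹)² = 45.66 W/m².
For an isothermal sphere T⁴ = (1−a)S/(4σ) = 1.896×10⁸ K⁴.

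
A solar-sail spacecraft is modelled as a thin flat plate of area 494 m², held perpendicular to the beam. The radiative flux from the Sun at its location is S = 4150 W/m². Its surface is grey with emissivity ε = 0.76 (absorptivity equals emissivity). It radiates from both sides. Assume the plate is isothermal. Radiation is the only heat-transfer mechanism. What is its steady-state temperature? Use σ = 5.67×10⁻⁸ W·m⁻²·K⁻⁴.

T ≈ 437 K

At equilibrium, absorbed power = emitted power.
Absorbing cross-section = A = 494.0 m²; emitting surface = 2A = 988.0 m² (ratio 2).
εS·A_cross = εσ·A_surf·T⁴  ⇒  T⁴ = S/(2σ)   (ε cancels).
T⁴ = 4150/(2·5.67×10⁻⁸) = 3.660×10¹⁰ K⁴.
T = (3.660×10¹⁰)^(1/4).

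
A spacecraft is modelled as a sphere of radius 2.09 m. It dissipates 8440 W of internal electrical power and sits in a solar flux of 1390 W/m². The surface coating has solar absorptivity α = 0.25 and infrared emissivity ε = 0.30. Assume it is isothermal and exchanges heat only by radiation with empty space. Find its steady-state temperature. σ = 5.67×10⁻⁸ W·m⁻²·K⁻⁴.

T ≈ 345 K

At steady state, absorbed solar power + internal power = radiated power.
Absorbed: α·S·A_cross = 0.25·1390·13.72 = 4769 W (cross-section πr²).
Total input = 4769 + 8440 = 13210 W.
Radiated: εσ·A_surf·T⁴ with A_surf = 4πr² = 54.89 m².
T⁴ = 13210/(0.30·5.67×10⁻⁸·54.89) = 1.415×10¹⁰ K⁴.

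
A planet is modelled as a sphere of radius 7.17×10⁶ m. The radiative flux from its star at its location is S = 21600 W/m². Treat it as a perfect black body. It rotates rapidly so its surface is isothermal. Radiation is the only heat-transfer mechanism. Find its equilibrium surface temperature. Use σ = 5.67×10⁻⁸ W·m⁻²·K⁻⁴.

At equilibrium, absorbed power = emitted power.
Absorbing cross-section = πr² = 1.615×10¹⁴ m²; emitting surface = 4πr² = 6.460×10¹⁴ m² (ratio 4).
S·A_cross = εσ·A_surf·T⁴  ⇒  T⁴ = S/(4σ).
T⁴ = 1.00·21600/(4·5.67×10⁻⁸) = 9.524×10¹⁰ K⁴.
T = (9.524×10¹⁰)^(1/4).

T ≈ 556 K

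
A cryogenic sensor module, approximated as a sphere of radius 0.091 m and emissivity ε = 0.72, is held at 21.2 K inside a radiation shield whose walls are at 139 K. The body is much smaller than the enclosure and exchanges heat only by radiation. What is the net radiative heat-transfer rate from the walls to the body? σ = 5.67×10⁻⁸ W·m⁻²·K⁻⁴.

For a small grey body in a large enclosure: P_net = εσA(T_body⁴ − T_wall⁴).
A = 4πr² = 0.1041 m²; T_body⁴ − T_wall⁴ = 2.020×10⁵ − 3.733×10⁸ = -3.731×10⁸ K⁴.
|P_net| = 0.72·5.67×10⁻⁸·0.1041·3.731×10⁸.

P_net ≈ 1.59 W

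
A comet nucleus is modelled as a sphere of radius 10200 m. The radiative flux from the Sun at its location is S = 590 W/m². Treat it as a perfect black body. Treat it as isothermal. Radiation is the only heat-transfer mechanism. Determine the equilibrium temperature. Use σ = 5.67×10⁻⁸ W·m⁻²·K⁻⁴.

At equilibrium, absorbed power = emitted power.
Absorbing cross-section = πr² = 3.269×10⁸ m²; emitting surface = 4πr² = 1.307×10⁹ m² (ratio 4).
S·A_cross = εσ·A_surf·T⁴  ⇒  T⁴ = S/(4σ).
T⁴ = 1.00·590/(4·5.67×10⁻⁸) = 2.601×10⁹ K⁴.
T = (2.601×10⁹)^(1/4).

T ≈ 226 K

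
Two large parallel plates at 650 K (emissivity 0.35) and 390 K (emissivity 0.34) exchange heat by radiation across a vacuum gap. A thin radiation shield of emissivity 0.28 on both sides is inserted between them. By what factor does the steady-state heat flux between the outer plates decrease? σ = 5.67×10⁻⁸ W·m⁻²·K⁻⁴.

Without shield: q₀ = σΔ(T⁴)/(1/ε₁+1/ε₂−1) with denominator 4.798.
With shield the two gaps are in series; the resistances add: (1/ε₁+1/ε_s−1)+(1/ε_s+1/ε₂−1) = 5.429+5.513 = 10.94.
Heat-flux ratio q₀/q = 10.94/4.798.

factor ≈ 2.28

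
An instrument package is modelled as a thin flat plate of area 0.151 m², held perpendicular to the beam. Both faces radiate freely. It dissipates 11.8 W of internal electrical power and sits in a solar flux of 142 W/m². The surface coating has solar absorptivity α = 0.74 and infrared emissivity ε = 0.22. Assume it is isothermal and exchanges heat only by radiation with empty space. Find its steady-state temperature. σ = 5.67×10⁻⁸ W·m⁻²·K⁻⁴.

T ≈ 293 K

At steady state, absorbed solar power + internal power = radiated power.
Absorbed: α·S·A_cross = 0.74·142·0.1510 = 15.87 W (cross-section A).
Total input = 15.87 + 11.8 = 27.67 W.
Radiated: εσ·A_surf·T⁴ with A_surf = 2A = 0.3020 m².
T⁴ = 27.67/(0.22·5.67×10⁻⁸·0.3020) = 7.344×10⁹ K⁴.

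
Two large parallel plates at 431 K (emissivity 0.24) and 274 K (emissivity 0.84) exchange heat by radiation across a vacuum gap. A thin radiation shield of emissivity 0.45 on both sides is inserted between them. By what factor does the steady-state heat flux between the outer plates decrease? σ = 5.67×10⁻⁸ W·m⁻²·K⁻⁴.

factor ≈ 1.79

Without shield: q₀ = σΔ(T⁴)/(1/ε₁+1/ε₂−1) with denominator 4.357.
With shield the two gaps are in series; the resistances add: (1/ε₁+1/ε_s−1)+(1/ε_s+1/ε₂−1) = 5.389+2.413 = 7.802.
Heat-flux ratio q₀/q = 7.802/4.357.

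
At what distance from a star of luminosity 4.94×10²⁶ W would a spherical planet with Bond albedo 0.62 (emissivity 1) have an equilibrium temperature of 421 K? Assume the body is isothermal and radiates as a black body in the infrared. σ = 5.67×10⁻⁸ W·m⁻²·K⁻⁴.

d ≈ 4.58×10¹⁰ m

For an isothermal black-emitting sphere, (1−a)S·πr² = σ·4πr²·T⁴ ⇒ S = 4σT⁴/(1−a).
S = 4·5.67×10⁻⁸·(421)⁴/0.380 = 18750 W/m².
Flux falls as S = L/(4πd²), so d = √(L/(4πS)) = √(4.94×10²⁶/(4π·18750)).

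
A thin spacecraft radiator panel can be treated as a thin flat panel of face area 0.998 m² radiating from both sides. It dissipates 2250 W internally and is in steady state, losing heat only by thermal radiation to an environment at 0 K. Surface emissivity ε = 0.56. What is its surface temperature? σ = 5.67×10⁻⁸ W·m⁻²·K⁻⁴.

T ≈ 434 K

Steady state: internal power = radiated power, P = εσA T⁴.
Radiating area A = 2·0.998 = 1.996 m².
T⁴ = P/(εσA) = 2250/(0.56·5.67×10⁻⁸·1.996) = 3.550×10¹⁰ K⁴.
T = (3.550×10¹⁰)^(1/4).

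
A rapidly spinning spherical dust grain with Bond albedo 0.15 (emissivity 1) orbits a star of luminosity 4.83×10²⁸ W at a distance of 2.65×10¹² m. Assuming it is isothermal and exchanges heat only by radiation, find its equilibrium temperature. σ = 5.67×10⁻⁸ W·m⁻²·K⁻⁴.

T ≈ 213 K

First find the stellar flux at distance d: S = L/(4πd²) = 4.83×10²⁸/(4π·(2.65×10¹²)²) = 547.3 W/m².
For an isothermal sphere, absorbed (1−a)S·πr² = emitted σ·4πr²·T⁴, so T⁴ = (1−a)S/(4σ).
T⁴ = 0.850·547.3/(4·5.67×10⁻⁸) = 2.051×10⁹ K⁴.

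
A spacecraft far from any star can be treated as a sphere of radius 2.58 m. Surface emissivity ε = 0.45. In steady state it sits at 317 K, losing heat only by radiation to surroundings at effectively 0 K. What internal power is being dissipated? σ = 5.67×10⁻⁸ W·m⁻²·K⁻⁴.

Steady state: P = εσA T⁴.
A = 4πr² = 83.65 m²; T⁴ = (317)⁴ = 1.010×10¹⁰ K⁴.
P = 0.45 × 5.67×10⁻⁸ × 83.65 × 1.010×10¹⁰.

P ≈ 21600 W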